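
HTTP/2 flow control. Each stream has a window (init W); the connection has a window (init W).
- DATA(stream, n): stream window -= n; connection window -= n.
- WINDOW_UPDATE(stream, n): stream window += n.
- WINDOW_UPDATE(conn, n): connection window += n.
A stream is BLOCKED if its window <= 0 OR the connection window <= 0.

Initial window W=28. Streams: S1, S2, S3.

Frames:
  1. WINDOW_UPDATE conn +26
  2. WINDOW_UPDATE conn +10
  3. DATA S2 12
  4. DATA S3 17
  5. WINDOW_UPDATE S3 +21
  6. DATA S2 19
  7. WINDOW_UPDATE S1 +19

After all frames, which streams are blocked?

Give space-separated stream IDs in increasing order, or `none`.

Answer: S2

Derivation:
Op 1: conn=54 S1=28 S2=28 S3=28 blocked=[]
Op 2: conn=64 S1=28 S2=28 S3=28 blocked=[]
Op 3: conn=52 S1=28 S2=16 S3=28 blocked=[]
Op 4: conn=35 S1=28 S2=16 S3=11 blocked=[]
Op 5: conn=35 S1=28 S2=16 S3=32 blocked=[]
Op 6: conn=16 S1=28 S2=-3 S3=32 blocked=[2]
Op 7: conn=16 S1=47 S2=-3 S3=32 blocked=[2]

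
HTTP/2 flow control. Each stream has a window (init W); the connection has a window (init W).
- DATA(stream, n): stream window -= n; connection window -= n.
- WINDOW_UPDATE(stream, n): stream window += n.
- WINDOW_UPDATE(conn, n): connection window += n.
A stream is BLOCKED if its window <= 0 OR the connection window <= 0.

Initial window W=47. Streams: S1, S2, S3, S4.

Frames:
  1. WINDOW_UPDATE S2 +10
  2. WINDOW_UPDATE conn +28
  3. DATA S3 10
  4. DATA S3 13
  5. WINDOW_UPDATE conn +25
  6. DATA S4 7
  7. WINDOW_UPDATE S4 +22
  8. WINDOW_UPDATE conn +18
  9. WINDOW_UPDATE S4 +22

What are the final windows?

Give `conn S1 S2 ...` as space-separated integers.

Answer: 88 47 57 24 84

Derivation:
Op 1: conn=47 S1=47 S2=57 S3=47 S4=47 blocked=[]
Op 2: conn=75 S1=47 S2=57 S3=47 S4=47 blocked=[]
Op 3: conn=65 S1=47 S2=57 S3=37 S4=47 blocked=[]
Op 4: conn=52 S1=47 S2=57 S3=24 S4=47 blocked=[]
Op 5: conn=77 S1=47 S2=57 S3=24 S4=47 blocked=[]
Op 6: conn=70 S1=47 S2=57 S3=24 S4=40 blocked=[]
Op 7: conn=70 S1=47 S2=57 S3=24 S4=62 blocked=[]
Op 8: conn=88 S1=47 S2=57 S3=24 S4=62 blocked=[]
Op 9: conn=88 S1=47 S2=57 S3=24 S4=84 blocked=[]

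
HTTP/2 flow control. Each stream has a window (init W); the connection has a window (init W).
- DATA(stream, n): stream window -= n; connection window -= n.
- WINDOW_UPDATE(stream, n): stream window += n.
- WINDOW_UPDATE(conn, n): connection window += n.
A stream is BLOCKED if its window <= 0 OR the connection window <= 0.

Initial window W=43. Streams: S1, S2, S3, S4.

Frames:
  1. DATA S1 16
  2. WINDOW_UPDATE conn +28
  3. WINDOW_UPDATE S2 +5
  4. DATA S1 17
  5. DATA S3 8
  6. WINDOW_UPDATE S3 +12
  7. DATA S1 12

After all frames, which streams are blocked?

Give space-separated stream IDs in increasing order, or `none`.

Answer: S1

Derivation:
Op 1: conn=27 S1=27 S2=43 S3=43 S4=43 blocked=[]
Op 2: conn=55 S1=27 S2=43 S3=43 S4=43 blocked=[]
Op 3: conn=55 S1=27 S2=48 S3=43 S4=43 blocked=[]
Op 4: conn=38 S1=10 S2=48 S3=43 S4=43 blocked=[]
Op 5: conn=30 S1=10 S2=48 S3=35 S4=43 blocked=[]
Op 6: conn=30 S1=10 S2=48 S3=47 S4=43 blocked=[]
Op 7: conn=18 S1=-2 S2=48 S3=47 S4=43 blocked=[1]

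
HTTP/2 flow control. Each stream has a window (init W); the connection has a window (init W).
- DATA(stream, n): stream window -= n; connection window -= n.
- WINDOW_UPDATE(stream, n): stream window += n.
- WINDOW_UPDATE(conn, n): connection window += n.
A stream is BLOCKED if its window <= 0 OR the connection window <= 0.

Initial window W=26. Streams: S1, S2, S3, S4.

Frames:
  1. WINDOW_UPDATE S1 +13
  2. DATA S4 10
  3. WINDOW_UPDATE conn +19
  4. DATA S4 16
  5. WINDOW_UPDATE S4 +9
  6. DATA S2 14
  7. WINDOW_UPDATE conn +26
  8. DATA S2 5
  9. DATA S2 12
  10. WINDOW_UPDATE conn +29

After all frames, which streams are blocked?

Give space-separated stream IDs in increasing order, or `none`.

Answer: S2

Derivation:
Op 1: conn=26 S1=39 S2=26 S3=26 S4=26 blocked=[]
Op 2: conn=16 S1=39 S2=26 S3=26 S4=16 blocked=[]
Op 3: conn=35 S1=39 S2=26 S3=26 S4=16 blocked=[]
Op 4: conn=19 S1=39 S2=26 S3=26 S4=0 blocked=[4]
Op 5: conn=19 S1=39 S2=26 S3=26 S4=9 blocked=[]
Op 6: conn=5 S1=39 S2=12 S3=26 S4=9 blocked=[]
Op 7: conn=31 S1=39 S2=12 S3=26 S4=9 blocked=[]
Op 8: conn=26 S1=39 S2=7 S3=26 S4=9 blocked=[]
Op 9: conn=14 S1=39 S2=-5 S3=26 S4=9 blocked=[2]
Op 10: conn=43 S1=39 S2=-5 S3=26 S4=9 blocked=[2]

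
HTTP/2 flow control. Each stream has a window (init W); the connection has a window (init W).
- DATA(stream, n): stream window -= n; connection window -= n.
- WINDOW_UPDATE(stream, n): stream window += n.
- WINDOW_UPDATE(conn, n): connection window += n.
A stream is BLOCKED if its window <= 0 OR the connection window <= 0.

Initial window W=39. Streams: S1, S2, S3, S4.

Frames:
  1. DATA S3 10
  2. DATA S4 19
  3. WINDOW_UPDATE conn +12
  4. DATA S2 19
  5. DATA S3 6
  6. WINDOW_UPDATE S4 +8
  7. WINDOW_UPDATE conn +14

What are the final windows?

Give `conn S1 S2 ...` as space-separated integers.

Answer: 11 39 20 23 28

Derivation:
Op 1: conn=29 S1=39 S2=39 S3=29 S4=39 blocked=[]
Op 2: conn=10 S1=39 S2=39 S3=29 S4=20 blocked=[]
Op 3: conn=22 S1=39 S2=39 S3=29 S4=20 blocked=[]
Op 4: conn=3 S1=39 S2=20 S3=29 S4=20 blocked=[]
Op 5: conn=-3 S1=39 S2=20 S3=23 S4=20 blocked=[1, 2, 3, 4]
Op 6: conn=-3 S1=39 S2=20 S3=23 S4=28 blocked=[1, 2, 3, 4]
Op 7: conn=11 S1=39 S2=20 S3=23 S4=28 blocked=[]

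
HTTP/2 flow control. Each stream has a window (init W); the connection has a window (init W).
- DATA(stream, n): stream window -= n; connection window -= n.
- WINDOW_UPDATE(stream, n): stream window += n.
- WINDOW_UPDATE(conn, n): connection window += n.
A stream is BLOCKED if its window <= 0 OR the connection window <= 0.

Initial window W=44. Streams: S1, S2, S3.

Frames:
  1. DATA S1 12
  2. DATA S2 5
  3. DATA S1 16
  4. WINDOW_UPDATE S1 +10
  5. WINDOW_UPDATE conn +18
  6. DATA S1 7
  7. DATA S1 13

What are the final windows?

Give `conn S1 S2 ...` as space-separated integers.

Answer: 9 6 39 44

Derivation:
Op 1: conn=32 S1=32 S2=44 S3=44 blocked=[]
Op 2: conn=27 S1=32 S2=39 S3=44 blocked=[]
Op 3: conn=11 S1=16 S2=39 S3=44 blocked=[]
Op 4: conn=11 S1=26 S2=39 S3=44 blocked=[]
Op 5: conn=29 S1=26 S2=39 S3=44 blocked=[]
Op 6: conn=22 S1=19 S2=39 S3=44 blocked=[]
Op 7: conn=9 S1=6 S2=39 S3=44 blocked=[]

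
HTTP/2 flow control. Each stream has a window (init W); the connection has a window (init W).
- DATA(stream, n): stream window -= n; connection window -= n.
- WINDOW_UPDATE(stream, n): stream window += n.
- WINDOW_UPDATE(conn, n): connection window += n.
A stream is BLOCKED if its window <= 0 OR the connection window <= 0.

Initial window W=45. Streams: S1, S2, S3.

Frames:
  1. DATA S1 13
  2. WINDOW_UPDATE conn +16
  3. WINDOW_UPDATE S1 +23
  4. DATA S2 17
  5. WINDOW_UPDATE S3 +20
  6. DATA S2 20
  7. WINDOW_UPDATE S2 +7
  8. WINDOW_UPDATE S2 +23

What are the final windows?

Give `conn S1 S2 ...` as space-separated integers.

Answer: 11 55 38 65

Derivation:
Op 1: conn=32 S1=32 S2=45 S3=45 blocked=[]
Op 2: conn=48 S1=32 S2=45 S3=45 blocked=[]
Op 3: conn=48 S1=55 S2=45 S3=45 blocked=[]
Op 4: conn=31 S1=55 S2=28 S3=45 blocked=[]
Op 5: conn=31 S1=55 S2=28 S3=65 blocked=[]
Op 6: conn=11 S1=55 S2=8 S3=65 blocked=[]
Op 7: conn=11 S1=55 S2=15 S3=65 blocked=[]
Op 8: conn=11 S1=55 S2=38 S3=65 blocked=[]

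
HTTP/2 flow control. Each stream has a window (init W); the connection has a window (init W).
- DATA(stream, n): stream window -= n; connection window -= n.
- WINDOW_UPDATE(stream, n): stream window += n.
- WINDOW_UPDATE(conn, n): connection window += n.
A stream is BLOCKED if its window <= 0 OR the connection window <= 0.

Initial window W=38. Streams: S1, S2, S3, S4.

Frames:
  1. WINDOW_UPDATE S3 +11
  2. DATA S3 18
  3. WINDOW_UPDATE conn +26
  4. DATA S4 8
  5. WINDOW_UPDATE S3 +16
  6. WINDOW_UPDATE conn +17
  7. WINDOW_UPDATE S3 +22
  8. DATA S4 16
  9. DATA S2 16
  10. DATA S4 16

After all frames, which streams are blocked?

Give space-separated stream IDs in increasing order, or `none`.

Answer: S4

Derivation:
Op 1: conn=38 S1=38 S2=38 S3=49 S4=38 blocked=[]
Op 2: conn=20 S1=38 S2=38 S3=31 S4=38 blocked=[]
Op 3: conn=46 S1=38 S2=38 S3=31 S4=38 blocked=[]
Op 4: conn=38 S1=38 S2=38 S3=31 S4=30 blocked=[]
Op 5: conn=38 S1=38 S2=38 S3=47 S4=30 blocked=[]
Op 6: conn=55 S1=38 S2=38 S3=47 S4=30 blocked=[]
Op 7: conn=55 S1=38 S2=38 S3=69 S4=30 blocked=[]
Op 8: conn=39 S1=38 S2=38 S3=69 S4=14 blocked=[]
Op 9: conn=23 S1=38 S2=22 S3=69 S4=14 blocked=[]
Op 10: conn=7 S1=38 S2=22 S3=69 S4=-2 blocked=[4]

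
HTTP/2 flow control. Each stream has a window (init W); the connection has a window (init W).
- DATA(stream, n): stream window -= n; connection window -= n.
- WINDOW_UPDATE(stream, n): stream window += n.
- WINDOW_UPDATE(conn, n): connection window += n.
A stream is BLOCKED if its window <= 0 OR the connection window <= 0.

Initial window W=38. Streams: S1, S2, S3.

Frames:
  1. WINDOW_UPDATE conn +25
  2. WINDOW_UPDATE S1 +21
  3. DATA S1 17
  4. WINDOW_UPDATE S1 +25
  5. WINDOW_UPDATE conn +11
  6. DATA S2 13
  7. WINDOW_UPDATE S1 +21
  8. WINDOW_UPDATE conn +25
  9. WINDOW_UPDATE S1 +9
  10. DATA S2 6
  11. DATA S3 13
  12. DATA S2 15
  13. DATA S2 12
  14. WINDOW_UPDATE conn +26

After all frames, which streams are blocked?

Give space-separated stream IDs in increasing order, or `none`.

Answer: S2

Derivation:
Op 1: conn=63 S1=38 S2=38 S3=38 blocked=[]
Op 2: conn=63 S1=59 S2=38 S3=38 blocked=[]
Op 3: conn=46 S1=42 S2=38 S3=38 blocked=[]
Op 4: conn=46 S1=67 S2=38 S3=38 blocked=[]
Op 5: conn=57 S1=67 S2=38 S3=38 blocked=[]
Op 6: conn=44 S1=67 S2=25 S3=38 blocked=[]
Op 7: conn=44 S1=88 S2=25 S3=38 blocked=[]
Op 8: conn=69 S1=88 S2=25 S3=38 blocked=[]
Op 9: conn=69 S1=97 S2=25 S3=38 blocked=[]
Op 10: conn=63 S1=97 S2=19 S3=38 blocked=[]
Op 11: conn=50 S1=97 S2=19 S3=25 blocked=[]
Op 12: conn=35 S1=97 S2=4 S3=25 blocked=[]
Op 13: conn=23 S1=97 S2=-8 S3=25 blocked=[2]
Op 14: conn=49 S1=97 S2=-8 S3=25 blocked=[2]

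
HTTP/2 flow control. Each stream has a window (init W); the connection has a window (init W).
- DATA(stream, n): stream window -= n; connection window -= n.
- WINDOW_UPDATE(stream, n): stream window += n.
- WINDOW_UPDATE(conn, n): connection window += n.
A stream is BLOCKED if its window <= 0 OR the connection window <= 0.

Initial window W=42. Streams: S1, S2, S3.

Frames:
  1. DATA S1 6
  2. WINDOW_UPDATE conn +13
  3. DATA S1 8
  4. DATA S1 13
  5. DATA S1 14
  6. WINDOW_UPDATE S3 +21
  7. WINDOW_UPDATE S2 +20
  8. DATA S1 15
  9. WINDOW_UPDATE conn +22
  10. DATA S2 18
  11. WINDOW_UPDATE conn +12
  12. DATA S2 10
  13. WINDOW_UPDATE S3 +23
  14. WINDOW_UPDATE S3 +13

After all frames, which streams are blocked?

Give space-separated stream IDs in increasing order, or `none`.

Op 1: conn=36 S1=36 S2=42 S3=42 blocked=[]
Op 2: conn=49 S1=36 S2=42 S3=42 blocked=[]
Op 3: conn=41 S1=28 S2=42 S3=42 blocked=[]
Op 4: conn=28 S1=15 S2=42 S3=42 blocked=[]
Op 5: conn=14 S1=1 S2=42 S3=42 blocked=[]
Op 6: conn=14 S1=1 S2=42 S3=63 blocked=[]
Op 7: conn=14 S1=1 S2=62 S3=63 blocked=[]
Op 8: conn=-1 S1=-14 S2=62 S3=63 blocked=[1, 2, 3]
Op 9: conn=21 S1=-14 S2=62 S3=63 blocked=[1]
Op 10: conn=3 S1=-14 S2=44 S3=63 blocked=[1]
Op 11: conn=15 S1=-14 S2=44 S3=63 blocked=[1]
Op 12: conn=5 S1=-14 S2=34 S3=63 blocked=[1]
Op 13: conn=5 S1=-14 S2=34 S3=86 blocked=[1]
Op 14: conn=5 S1=-14 S2=34 S3=99 blocked=[1]

Answer: S1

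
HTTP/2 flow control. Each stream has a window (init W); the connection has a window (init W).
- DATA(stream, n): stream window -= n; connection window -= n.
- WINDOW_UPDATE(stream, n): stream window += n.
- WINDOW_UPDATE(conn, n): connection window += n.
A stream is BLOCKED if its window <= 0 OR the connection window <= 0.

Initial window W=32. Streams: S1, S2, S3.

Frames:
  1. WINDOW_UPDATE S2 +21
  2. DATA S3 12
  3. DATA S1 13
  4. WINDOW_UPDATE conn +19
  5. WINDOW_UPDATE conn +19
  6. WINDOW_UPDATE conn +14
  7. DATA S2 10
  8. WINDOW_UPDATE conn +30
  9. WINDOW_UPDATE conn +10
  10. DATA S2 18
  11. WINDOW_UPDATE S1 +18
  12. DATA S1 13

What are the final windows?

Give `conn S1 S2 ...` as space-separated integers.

Op 1: conn=32 S1=32 S2=53 S3=32 blocked=[]
Op 2: conn=20 S1=32 S2=53 S3=20 blocked=[]
Op 3: conn=7 S1=19 S2=53 S3=20 blocked=[]
Op 4: conn=26 S1=19 S2=53 S3=20 blocked=[]
Op 5: conn=45 S1=19 S2=53 S3=20 blocked=[]
Op 6: conn=59 S1=19 S2=53 S3=20 blocked=[]
Op 7: conn=49 S1=19 S2=43 S3=20 blocked=[]
Op 8: conn=79 S1=19 S2=43 S3=20 blocked=[]
Op 9: conn=89 S1=19 S2=43 S3=20 blocked=[]
Op 10: conn=71 S1=19 S2=25 S3=20 blocked=[]
Op 11: conn=71 S1=37 S2=25 S3=20 blocked=[]
Op 12: conn=58 S1=24 S2=25 S3=20 blocked=[]

Answer: 58 24 25 20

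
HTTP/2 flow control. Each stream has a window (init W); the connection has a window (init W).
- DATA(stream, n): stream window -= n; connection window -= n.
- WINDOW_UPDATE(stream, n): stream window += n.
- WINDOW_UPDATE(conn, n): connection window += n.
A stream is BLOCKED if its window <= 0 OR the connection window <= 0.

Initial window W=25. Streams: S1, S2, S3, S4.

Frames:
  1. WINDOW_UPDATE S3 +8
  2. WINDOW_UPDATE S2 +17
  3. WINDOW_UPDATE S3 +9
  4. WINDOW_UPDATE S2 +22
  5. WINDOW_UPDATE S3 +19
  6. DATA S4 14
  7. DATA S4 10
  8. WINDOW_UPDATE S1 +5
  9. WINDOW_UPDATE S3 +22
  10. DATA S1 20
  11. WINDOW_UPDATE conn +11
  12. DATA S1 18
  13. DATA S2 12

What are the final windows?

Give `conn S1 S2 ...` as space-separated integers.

Answer: -38 -8 52 83 1

Derivation:
Op 1: conn=25 S1=25 S2=25 S3=33 S4=25 blocked=[]
Op 2: conn=25 S1=25 S2=42 S3=33 S4=25 blocked=[]
Op 3: conn=25 S1=25 S2=42 S3=42 S4=25 blocked=[]
Op 4: conn=25 S1=25 S2=64 S3=42 S4=25 blocked=[]
Op 5: conn=25 S1=25 S2=64 S3=61 S4=25 blocked=[]
Op 6: conn=11 S1=25 S2=64 S3=61 S4=11 blocked=[]
Op 7: conn=1 S1=25 S2=64 S3=61 S4=1 blocked=[]
Op 8: conn=1 S1=30 S2=64 S3=61 S4=1 blocked=[]
Op 9: conn=1 S1=30 S2=64 S3=83 S4=1 blocked=[]
Op 10: conn=-19 S1=10 S2=64 S3=83 S4=1 blocked=[1, 2, 3, 4]
Op 11: conn=-8 S1=10 S2=64 S3=83 S4=1 blocked=[1, 2, 3, 4]
Op 12: conn=-26 S1=-8 S2=64 S3=83 S4=1 blocked=[1, 2, 3, 4]
Op 13: conn=-38 S1=-8 S2=52 S3=83 S4=1 blocked=[1, 2, 3, 4]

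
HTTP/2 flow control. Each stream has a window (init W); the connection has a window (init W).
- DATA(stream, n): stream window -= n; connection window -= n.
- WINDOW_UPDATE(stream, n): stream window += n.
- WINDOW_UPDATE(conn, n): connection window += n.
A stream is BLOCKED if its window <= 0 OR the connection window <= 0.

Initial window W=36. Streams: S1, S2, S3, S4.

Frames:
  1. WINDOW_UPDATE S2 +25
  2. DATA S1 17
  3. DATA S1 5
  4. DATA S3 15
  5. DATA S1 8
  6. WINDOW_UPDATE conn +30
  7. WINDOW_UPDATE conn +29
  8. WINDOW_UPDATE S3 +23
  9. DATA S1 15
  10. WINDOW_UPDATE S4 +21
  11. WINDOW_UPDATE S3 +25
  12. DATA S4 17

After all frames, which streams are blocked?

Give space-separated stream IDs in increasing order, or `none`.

Op 1: conn=36 S1=36 S2=61 S3=36 S4=36 blocked=[]
Op 2: conn=19 S1=19 S2=61 S3=36 S4=36 blocked=[]
Op 3: conn=14 S1=14 S2=61 S3=36 S4=36 blocked=[]
Op 4: conn=-1 S1=14 S2=61 S3=21 S4=36 blocked=[1, 2, 3, 4]
Op 5: conn=-9 S1=6 S2=61 S3=21 S4=36 blocked=[1, 2, 3, 4]
Op 6: conn=21 S1=6 S2=61 S3=21 S4=36 blocked=[]
Op 7: conn=50 S1=6 S2=61 S3=21 S4=36 blocked=[]
Op 8: conn=50 S1=6 S2=61 S3=44 S4=36 blocked=[]
Op 9: conn=35 S1=-9 S2=61 S3=44 S4=36 blocked=[1]
Op 10: conn=35 S1=-9 S2=61 S3=44 S4=57 blocked=[1]
Op 11: conn=35 S1=-9 S2=61 S3=69 S4=57 blocked=[1]
Op 12: conn=18 S1=-9 S2=61 S3=69 S4=40 blocked=[1]

Answer: S1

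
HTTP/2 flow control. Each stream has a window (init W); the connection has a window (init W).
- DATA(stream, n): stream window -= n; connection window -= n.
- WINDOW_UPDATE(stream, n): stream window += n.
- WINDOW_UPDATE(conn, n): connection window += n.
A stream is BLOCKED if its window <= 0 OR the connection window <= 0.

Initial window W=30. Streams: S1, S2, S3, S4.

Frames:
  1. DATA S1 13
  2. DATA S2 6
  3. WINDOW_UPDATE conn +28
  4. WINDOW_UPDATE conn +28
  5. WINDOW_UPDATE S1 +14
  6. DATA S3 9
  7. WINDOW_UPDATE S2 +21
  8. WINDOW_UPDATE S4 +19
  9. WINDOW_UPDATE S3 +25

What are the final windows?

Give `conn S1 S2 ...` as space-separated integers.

Answer: 58 31 45 46 49

Derivation:
Op 1: conn=17 S1=17 S2=30 S3=30 S4=30 blocked=[]
Op 2: conn=11 S1=17 S2=24 S3=30 S4=30 blocked=[]
Op 3: conn=39 S1=17 S2=24 S3=30 S4=30 blocked=[]
Op 4: conn=67 S1=17 S2=24 S3=30 S4=30 blocked=[]
Op 5: conn=67 S1=31 S2=24 S3=30 S4=30 blocked=[]
Op 6: conn=58 S1=31 S2=24 S3=21 S4=30 blocked=[]
Op 7: conn=58 S1=31 S2=45 S3=21 S4=30 blocked=[]
Op 8: conn=58 S1=31 S2=45 S3=21 S4=49 blocked=[]
Op 9: conn=58 S1=31 S2=45 S3=46 S4=49 blocked=[]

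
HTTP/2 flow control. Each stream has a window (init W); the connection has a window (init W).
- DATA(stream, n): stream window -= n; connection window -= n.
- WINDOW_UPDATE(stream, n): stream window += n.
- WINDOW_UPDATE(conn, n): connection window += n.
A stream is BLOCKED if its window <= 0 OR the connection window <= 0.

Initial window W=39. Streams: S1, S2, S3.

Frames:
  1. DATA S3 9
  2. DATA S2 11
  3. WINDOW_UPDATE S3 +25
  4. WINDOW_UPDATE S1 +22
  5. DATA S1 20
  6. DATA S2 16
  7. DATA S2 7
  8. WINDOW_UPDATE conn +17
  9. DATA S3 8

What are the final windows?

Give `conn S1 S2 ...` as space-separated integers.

Answer: -15 41 5 47

Derivation:
Op 1: conn=30 S1=39 S2=39 S3=30 blocked=[]
Op 2: conn=19 S1=39 S2=28 S3=30 blocked=[]
Op 3: conn=19 S1=39 S2=28 S3=55 blocked=[]
Op 4: conn=19 S1=61 S2=28 S3=55 blocked=[]
Op 5: conn=-1 S1=41 S2=28 S3=55 blocked=[1, 2, 3]
Op 6: conn=-17 S1=41 S2=12 S3=55 blocked=[1, 2, 3]
Op 7: conn=-24 S1=41 S2=5 S3=55 blocked=[1, 2, 3]
Op 8: conn=-7 S1=41 S2=5 S3=55 blocked=[1, 2, 3]
Op 9: conn=-15 S1=41 S2=5 S3=47 blocked=[1, 2, 3]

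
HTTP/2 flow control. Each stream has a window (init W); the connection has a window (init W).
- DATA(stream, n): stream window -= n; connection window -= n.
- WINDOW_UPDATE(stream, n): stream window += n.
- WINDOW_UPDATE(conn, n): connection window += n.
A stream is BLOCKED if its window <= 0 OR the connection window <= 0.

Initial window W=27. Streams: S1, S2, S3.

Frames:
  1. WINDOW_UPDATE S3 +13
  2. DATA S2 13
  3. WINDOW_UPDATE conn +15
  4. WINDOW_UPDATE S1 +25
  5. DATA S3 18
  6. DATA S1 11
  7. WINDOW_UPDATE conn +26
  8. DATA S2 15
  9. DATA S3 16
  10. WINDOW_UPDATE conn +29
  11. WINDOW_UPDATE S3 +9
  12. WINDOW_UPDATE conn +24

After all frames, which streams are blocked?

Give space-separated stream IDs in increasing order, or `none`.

Answer: S2

Derivation:
Op 1: conn=27 S1=27 S2=27 S3=40 blocked=[]
Op 2: conn=14 S1=27 S2=14 S3=40 blocked=[]
Op 3: conn=29 S1=27 S2=14 S3=40 blocked=[]
Op 4: conn=29 S1=52 S2=14 S3=40 blocked=[]
Op 5: conn=11 S1=52 S2=14 S3=22 blocked=[]
Op 6: conn=0 S1=41 S2=14 S3=22 blocked=[1, 2, 3]
Op 7: conn=26 S1=41 S2=14 S3=22 blocked=[]
Op 8: conn=11 S1=41 S2=-1 S3=22 blocked=[2]
Op 9: conn=-5 S1=41 S2=-1 S3=6 blocked=[1, 2, 3]
Op 10: conn=24 S1=41 S2=-1 S3=6 blocked=[2]
Op 11: conn=24 S1=41 S2=-1 S3=15 blocked=[2]
Op 12: conn=48 S1=41 S2=-1 S3=15 blocked=[2]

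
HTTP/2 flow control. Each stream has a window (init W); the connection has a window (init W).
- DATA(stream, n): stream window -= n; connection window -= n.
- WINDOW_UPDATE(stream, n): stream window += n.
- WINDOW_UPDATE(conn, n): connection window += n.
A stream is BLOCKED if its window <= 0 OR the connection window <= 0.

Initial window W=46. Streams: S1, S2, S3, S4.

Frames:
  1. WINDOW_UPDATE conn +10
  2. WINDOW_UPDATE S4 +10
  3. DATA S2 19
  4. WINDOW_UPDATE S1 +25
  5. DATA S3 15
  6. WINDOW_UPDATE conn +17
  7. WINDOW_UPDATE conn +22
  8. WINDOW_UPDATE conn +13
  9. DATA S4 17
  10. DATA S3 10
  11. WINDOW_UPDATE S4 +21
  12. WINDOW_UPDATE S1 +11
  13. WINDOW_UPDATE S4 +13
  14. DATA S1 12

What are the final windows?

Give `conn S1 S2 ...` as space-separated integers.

Answer: 35 70 27 21 73

Derivation:
Op 1: conn=56 S1=46 S2=46 S3=46 S4=46 blocked=[]
Op 2: conn=56 S1=46 S2=46 S3=46 S4=56 blocked=[]
Op 3: conn=37 S1=46 S2=27 S3=46 S4=56 blocked=[]
Op 4: conn=37 S1=71 S2=27 S3=46 S4=56 blocked=[]
Op 5: conn=22 S1=71 S2=27 S3=31 S4=56 blocked=[]
Op 6: conn=39 S1=71 S2=27 S3=31 S4=56 blocked=[]
Op 7: conn=61 S1=71 S2=27 S3=31 S4=56 blocked=[]
Op 8: conn=74 S1=71 S2=27 S3=31 S4=56 blocked=[]
Op 9: conn=57 S1=71 S2=27 S3=31 S4=39 blocked=[]
Op 10: conn=47 S1=71 S2=27 S3=21 S4=39 blocked=[]
Op 11: conn=47 S1=71 S2=27 S3=21 S4=60 blocked=[]
Op 12: conn=47 S1=82 S2=27 S3=21 S4=60 blocked=[]
Op 13: conn=47 S1=82 S2=27 S3=21 S4=73 blocked=[]
Op 14: conn=35 S1=70 S2=27 S3=21 S4=73 blocked=[]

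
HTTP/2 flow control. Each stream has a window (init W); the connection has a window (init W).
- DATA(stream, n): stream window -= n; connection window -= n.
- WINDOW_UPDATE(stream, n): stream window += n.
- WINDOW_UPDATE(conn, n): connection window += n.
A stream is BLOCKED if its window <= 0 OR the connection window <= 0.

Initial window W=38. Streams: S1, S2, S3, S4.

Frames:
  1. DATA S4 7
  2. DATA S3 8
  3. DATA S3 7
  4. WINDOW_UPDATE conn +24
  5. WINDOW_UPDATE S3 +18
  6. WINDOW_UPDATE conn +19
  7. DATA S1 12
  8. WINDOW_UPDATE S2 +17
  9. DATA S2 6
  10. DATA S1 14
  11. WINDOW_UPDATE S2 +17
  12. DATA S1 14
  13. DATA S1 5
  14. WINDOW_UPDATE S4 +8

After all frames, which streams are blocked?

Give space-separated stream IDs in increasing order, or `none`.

Op 1: conn=31 S1=38 S2=38 S3=38 S4=31 blocked=[]
Op 2: conn=23 S1=38 S2=38 S3=30 S4=31 blocked=[]
Op 3: conn=16 S1=38 S2=38 S3=23 S4=31 blocked=[]
Op 4: conn=40 S1=38 S2=38 S3=23 S4=31 blocked=[]
Op 5: conn=40 S1=38 S2=38 S3=41 S4=31 blocked=[]
Op 6: conn=59 S1=38 S2=38 S3=41 S4=31 blocked=[]
Op 7: conn=47 S1=26 S2=38 S3=41 S4=31 blocked=[]
Op 8: conn=47 S1=26 S2=55 S3=41 S4=31 blocked=[]
Op 9: conn=41 S1=26 S2=49 S3=41 S4=31 blocked=[]
Op 10: conn=27 S1=12 S2=49 S3=41 S4=31 blocked=[]
Op 11: conn=27 S1=12 S2=66 S3=41 S4=31 blocked=[]
Op 12: conn=13 S1=-2 S2=66 S3=41 S4=31 blocked=[1]
Op 13: conn=8 S1=-7 S2=66 S3=41 S4=31 blocked=[1]
Op 14: conn=8 S1=-7 S2=66 S3=41 S4=39 blocked=[1]

Answer: S1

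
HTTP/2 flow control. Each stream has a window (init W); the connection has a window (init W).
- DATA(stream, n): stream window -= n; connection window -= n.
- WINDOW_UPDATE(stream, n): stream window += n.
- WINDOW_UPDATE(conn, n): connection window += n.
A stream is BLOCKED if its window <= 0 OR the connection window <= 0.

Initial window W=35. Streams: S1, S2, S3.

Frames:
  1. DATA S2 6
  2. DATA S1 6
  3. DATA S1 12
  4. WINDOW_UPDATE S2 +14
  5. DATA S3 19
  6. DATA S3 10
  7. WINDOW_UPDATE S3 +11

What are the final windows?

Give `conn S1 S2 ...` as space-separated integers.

Op 1: conn=29 S1=35 S2=29 S3=35 blocked=[]
Op 2: conn=23 S1=29 S2=29 S3=35 blocked=[]
Op 3: conn=11 S1=17 S2=29 S3=35 blocked=[]
Op 4: conn=11 S1=17 S2=43 S3=35 blocked=[]
Op 5: conn=-8 S1=17 S2=43 S3=16 blocked=[1, 2, 3]
Op 6: conn=-18 S1=17 S2=43 S3=6 blocked=[1, 2, 3]
Op 7: conn=-18 S1=17 S2=43 S3=17 blocked=[1, 2, 3]

Answer: -18 17 43 17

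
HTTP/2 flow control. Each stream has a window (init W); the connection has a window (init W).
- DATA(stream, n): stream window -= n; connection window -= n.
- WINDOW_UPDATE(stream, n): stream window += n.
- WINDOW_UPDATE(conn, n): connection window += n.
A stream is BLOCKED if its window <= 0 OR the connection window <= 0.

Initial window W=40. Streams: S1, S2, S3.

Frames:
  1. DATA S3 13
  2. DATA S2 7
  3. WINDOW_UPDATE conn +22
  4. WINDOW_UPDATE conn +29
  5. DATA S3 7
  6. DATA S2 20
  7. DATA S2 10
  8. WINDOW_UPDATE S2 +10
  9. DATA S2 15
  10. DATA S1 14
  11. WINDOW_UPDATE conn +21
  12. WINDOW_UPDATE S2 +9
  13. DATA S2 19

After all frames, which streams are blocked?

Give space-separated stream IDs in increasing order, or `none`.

Answer: S2

Derivation:
Op 1: conn=27 S1=40 S2=40 S3=27 blocked=[]
Op 2: conn=20 S1=40 S2=33 S3=27 blocked=[]
Op 3: conn=42 S1=40 S2=33 S3=27 blocked=[]
Op 4: conn=71 S1=40 S2=33 S3=27 blocked=[]
Op 5: conn=64 S1=40 S2=33 S3=20 blocked=[]
Op 6: conn=44 S1=40 S2=13 S3=20 blocked=[]
Op 7: conn=34 S1=40 S2=3 S3=20 blocked=[]
Op 8: conn=34 S1=40 S2=13 S3=20 blocked=[]
Op 9: conn=19 S1=40 S2=-2 S3=20 blocked=[2]
Op 10: conn=5 S1=26 S2=-2 S3=20 blocked=[2]
Op 11: conn=26 S1=26 S2=-2 S3=20 blocked=[2]
Op 12: conn=26 S1=26 S2=7 S3=20 blocked=[]
Op 13: conn=7 S1=26 S2=-12 S3=20 blocked=[2]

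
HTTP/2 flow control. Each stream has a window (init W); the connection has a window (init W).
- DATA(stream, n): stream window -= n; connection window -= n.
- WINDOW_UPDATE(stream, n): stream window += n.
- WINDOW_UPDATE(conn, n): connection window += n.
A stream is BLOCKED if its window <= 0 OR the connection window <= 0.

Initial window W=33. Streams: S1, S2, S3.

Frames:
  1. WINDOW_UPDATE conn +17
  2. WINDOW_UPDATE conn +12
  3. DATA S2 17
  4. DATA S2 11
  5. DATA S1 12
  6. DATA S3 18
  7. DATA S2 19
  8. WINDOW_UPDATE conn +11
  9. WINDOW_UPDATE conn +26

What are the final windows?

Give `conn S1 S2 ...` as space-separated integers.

Answer: 22 21 -14 15

Derivation:
Op 1: conn=50 S1=33 S2=33 S3=33 blocked=[]
Op 2: conn=62 S1=33 S2=33 S3=33 blocked=[]
Op 3: conn=45 S1=33 S2=16 S3=33 blocked=[]
Op 4: conn=34 S1=33 S2=5 S3=33 blocked=[]
Op 5: conn=22 S1=21 S2=5 S3=33 blocked=[]
Op 6: conn=4 S1=21 S2=5 S3=15 blocked=[]
Op 7: conn=-15 S1=21 S2=-14 S3=15 blocked=[1, 2, 3]
Op 8: conn=-4 S1=21 S2=-14 S3=15 blocked=[1, 2, 3]
Op 9: conn=22 S1=21 S2=-14 S3=15 blocked=[2]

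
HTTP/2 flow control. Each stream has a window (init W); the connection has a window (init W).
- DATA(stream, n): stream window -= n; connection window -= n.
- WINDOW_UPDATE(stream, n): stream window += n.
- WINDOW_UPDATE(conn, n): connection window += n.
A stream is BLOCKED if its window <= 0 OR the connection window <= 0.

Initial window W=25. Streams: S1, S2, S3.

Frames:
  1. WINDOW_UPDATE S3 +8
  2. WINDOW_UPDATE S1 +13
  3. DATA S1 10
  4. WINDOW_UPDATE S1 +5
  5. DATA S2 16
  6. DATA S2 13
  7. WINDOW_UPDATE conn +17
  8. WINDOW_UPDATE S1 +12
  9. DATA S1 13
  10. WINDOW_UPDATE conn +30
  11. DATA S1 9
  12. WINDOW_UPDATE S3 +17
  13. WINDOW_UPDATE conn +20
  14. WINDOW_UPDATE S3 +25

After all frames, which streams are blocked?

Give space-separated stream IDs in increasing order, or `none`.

Op 1: conn=25 S1=25 S2=25 S3=33 blocked=[]
Op 2: conn=25 S1=38 S2=25 S3=33 blocked=[]
Op 3: conn=15 S1=28 S2=25 S3=33 blocked=[]
Op 4: conn=15 S1=33 S2=25 S3=33 blocked=[]
Op 5: conn=-1 S1=33 S2=9 S3=33 blocked=[1, 2, 3]
Op 6: conn=-14 S1=33 S2=-4 S3=33 blocked=[1, 2, 3]
Op 7: conn=3 S1=33 S2=-4 S3=33 blocked=[2]
Op 8: conn=3 S1=45 S2=-4 S3=33 blocked=[2]
Op 9: conn=-10 S1=32 S2=-4 S3=33 blocked=[1, 2, 3]
Op 10: conn=20 S1=32 S2=-4 S3=33 blocked=[2]
Op 11: conn=11 S1=23 S2=-4 S3=33 blocked=[2]
Op 12: conn=11 S1=23 S2=-4 S3=50 blocked=[2]
Op 13: conn=31 S1=23 S2=-4 S3=50 blocked=[2]
Op 14: conn=31 S1=23 S2=-4 S3=75 blocked=[2]

Answer: S2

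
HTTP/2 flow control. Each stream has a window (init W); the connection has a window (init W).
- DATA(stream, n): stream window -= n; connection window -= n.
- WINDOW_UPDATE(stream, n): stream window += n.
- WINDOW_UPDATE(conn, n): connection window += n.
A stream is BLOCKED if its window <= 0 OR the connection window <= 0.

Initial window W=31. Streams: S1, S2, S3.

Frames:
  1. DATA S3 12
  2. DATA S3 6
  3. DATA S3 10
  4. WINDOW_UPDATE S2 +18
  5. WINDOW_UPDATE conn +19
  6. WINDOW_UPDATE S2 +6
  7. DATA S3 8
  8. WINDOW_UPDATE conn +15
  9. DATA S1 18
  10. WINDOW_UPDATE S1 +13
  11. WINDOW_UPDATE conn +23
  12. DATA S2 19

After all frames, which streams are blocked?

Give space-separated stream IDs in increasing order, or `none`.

Answer: S3

Derivation:
Op 1: conn=19 S1=31 S2=31 S3=19 blocked=[]
Op 2: conn=13 S1=31 S2=31 S3=13 blocked=[]
Op 3: conn=3 S1=31 S2=31 S3=3 blocked=[]
Op 4: conn=3 S1=31 S2=49 S3=3 blocked=[]
Op 5: conn=22 S1=31 S2=49 S3=3 blocked=[]
Op 6: conn=22 S1=31 S2=55 S3=3 blocked=[]
Op 7: conn=14 S1=31 S2=55 S3=-5 blocked=[3]
Op 8: conn=29 S1=31 S2=55 S3=-5 blocked=[3]
Op 9: conn=11 S1=13 S2=55 S3=-5 blocked=[3]
Op 10: conn=11 S1=26 S2=55 S3=-5 blocked=[3]
Op 11: conn=34 S1=26 S2=55 S3=-5 blocked=[3]
Op 12: conn=15 S1=26 S2=36 S3=-5 blocked=[3]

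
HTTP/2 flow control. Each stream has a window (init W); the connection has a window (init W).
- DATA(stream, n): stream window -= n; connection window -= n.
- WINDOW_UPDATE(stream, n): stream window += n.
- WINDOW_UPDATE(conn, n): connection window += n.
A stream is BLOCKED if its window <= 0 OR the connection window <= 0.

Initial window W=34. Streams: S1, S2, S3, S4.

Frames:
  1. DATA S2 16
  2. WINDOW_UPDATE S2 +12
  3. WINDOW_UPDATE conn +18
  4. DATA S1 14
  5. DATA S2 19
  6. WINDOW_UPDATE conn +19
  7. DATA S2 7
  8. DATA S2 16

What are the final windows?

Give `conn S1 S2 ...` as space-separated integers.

Op 1: conn=18 S1=34 S2=18 S3=34 S4=34 blocked=[]
Op 2: conn=18 S1=34 S2=30 S3=34 S4=34 blocked=[]
Op 3: conn=36 S1=34 S2=30 S3=34 S4=34 blocked=[]
Op 4: conn=22 S1=20 S2=30 S3=34 S4=34 blocked=[]
Op 5: conn=3 S1=20 S2=11 S3=34 S4=34 blocked=[]
Op 6: conn=22 S1=20 S2=11 S3=34 S4=34 blocked=[]
Op 7: conn=15 S1=20 S2=4 S3=34 S4=34 blocked=[]
Op 8: conn=-1 S1=20 S2=-12 S3=34 S4=34 blocked=[1, 2, 3, 4]

Answer: -1 20 -12 34 34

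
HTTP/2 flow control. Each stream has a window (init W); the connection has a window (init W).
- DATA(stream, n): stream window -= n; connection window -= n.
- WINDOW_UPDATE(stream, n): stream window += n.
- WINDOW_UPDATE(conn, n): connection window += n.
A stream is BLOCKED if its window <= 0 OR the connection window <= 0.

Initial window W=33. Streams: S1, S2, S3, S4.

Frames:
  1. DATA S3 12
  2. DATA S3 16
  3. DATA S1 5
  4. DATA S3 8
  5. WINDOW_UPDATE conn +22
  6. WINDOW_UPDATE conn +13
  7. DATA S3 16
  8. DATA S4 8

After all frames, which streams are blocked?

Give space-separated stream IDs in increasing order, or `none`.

Answer: S3

Derivation:
Op 1: conn=21 S1=33 S2=33 S3=21 S4=33 blocked=[]
Op 2: conn=5 S1=33 S2=33 S3=5 S4=33 blocked=[]
Op 3: conn=0 S1=28 S2=33 S3=5 S4=33 blocked=[1, 2, 3, 4]
Op 4: conn=-8 S1=28 S2=33 S3=-3 S4=33 blocked=[1, 2, 3, 4]
Op 5: conn=14 S1=28 S2=33 S3=-3 S4=33 blocked=[3]
Op 6: conn=27 S1=28 S2=33 S3=-3 S4=33 blocked=[3]
Op 7: conn=11 S1=28 S2=33 S3=-19 S4=33 blocked=[3]
Op 8: conn=3 S1=28 S2=33 S3=-19 S4=25 blocked=[3]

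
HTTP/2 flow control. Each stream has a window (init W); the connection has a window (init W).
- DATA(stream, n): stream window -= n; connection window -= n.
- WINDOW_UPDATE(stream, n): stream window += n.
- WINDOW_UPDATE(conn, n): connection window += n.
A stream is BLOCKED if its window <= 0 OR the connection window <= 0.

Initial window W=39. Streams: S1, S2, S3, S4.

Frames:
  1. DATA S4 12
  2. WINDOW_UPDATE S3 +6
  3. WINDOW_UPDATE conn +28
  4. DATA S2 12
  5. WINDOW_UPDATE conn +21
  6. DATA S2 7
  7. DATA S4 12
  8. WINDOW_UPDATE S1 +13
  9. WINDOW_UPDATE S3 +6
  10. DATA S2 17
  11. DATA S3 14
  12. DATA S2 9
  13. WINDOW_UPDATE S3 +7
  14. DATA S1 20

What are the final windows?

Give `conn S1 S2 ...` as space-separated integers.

Answer: -15 32 -6 44 15

Derivation:
Op 1: conn=27 S1=39 S2=39 S3=39 S4=27 blocked=[]
Op 2: conn=27 S1=39 S2=39 S3=45 S4=27 blocked=[]
Op 3: conn=55 S1=39 S2=39 S3=45 S4=27 blocked=[]
Op 4: conn=43 S1=39 S2=27 S3=45 S4=27 blocked=[]
Op 5: conn=64 S1=39 S2=27 S3=45 S4=27 blocked=[]
Op 6: conn=57 S1=39 S2=20 S3=45 S4=27 blocked=[]
Op 7: conn=45 S1=39 S2=20 S3=45 S4=15 blocked=[]
Op 8: conn=45 S1=52 S2=20 S3=45 S4=15 blocked=[]
Op 9: conn=45 S1=52 S2=20 S3=51 S4=15 blocked=[]
Op 10: conn=28 S1=52 S2=3 S3=51 S4=15 blocked=[]
Op 11: conn=14 S1=52 S2=3 S3=37 S4=15 blocked=[]
Op 12: conn=5 S1=52 S2=-6 S3=37 S4=15 blocked=[2]
Op 13: conn=5 S1=52 S2=-6 S3=44 S4=15 blocked=[2]
Op 14: conn=-15 S1=32 S2=-6 S3=44 S4=15 blocked=[1, 2, 3, 4]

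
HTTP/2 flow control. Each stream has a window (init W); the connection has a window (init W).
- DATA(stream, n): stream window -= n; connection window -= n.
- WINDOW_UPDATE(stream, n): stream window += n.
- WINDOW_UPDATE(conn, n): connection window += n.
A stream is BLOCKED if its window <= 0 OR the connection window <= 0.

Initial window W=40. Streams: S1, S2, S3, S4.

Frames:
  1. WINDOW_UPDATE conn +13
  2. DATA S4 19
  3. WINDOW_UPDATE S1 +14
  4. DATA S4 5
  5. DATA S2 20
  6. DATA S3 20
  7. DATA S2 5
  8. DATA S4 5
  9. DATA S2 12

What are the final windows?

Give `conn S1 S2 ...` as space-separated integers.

Answer: -33 54 3 20 11

Derivation:
Op 1: conn=53 S1=40 S2=40 S3=40 S4=40 blocked=[]
Op 2: conn=34 S1=40 S2=40 S3=40 S4=21 blocked=[]
Op 3: conn=34 S1=54 S2=40 S3=40 S4=21 blocked=[]
Op 4: conn=29 S1=54 S2=40 S3=40 S4=16 blocked=[]
Op 5: conn=9 S1=54 S2=20 S3=40 S4=16 blocked=[]
Op 6: conn=-11 S1=54 S2=20 S3=20 S4=16 blocked=[1, 2, 3, 4]
Op 7: conn=-16 S1=54 S2=15 S3=20 S4=16 blocked=[1, 2, 3, 4]
Op 8: conn=-21 S1=54 S2=15 S3=20 S4=11 blocked=[1, 2, 3, 4]
Op 9: conn=-33 S1=54 S2=3 S3=20 S4=11 blocked=[1, 2, 3, 4]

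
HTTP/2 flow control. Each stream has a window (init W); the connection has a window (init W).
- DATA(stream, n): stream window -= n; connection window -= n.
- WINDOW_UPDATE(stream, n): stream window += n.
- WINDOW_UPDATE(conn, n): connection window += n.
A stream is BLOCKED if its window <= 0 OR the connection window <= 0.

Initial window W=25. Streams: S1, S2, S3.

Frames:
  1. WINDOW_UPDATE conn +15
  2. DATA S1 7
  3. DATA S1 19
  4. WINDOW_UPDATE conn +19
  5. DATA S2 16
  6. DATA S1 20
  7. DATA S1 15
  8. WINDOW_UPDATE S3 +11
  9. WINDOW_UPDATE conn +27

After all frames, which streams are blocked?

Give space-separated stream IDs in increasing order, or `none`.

Answer: S1

Derivation:
Op 1: conn=40 S1=25 S2=25 S3=25 blocked=[]
Op 2: conn=33 S1=18 S2=25 S3=25 blocked=[]
Op 3: conn=14 S1=-1 S2=25 S3=25 blocked=[1]
Op 4: conn=33 S1=-1 S2=25 S3=25 blocked=[1]
Op 5: conn=17 S1=-1 S2=9 S3=25 blocked=[1]
Op 6: conn=-3 S1=-21 S2=9 S3=25 blocked=[1, 2, 3]
Op 7: conn=-18 S1=-36 S2=9 S3=25 blocked=[1, 2, 3]
Op 8: conn=-18 S1=-36 S2=9 S3=36 blocked=[1, 2, 3]
Op 9: conn=9 S1=-36 S2=9 S3=36 blocked=[1]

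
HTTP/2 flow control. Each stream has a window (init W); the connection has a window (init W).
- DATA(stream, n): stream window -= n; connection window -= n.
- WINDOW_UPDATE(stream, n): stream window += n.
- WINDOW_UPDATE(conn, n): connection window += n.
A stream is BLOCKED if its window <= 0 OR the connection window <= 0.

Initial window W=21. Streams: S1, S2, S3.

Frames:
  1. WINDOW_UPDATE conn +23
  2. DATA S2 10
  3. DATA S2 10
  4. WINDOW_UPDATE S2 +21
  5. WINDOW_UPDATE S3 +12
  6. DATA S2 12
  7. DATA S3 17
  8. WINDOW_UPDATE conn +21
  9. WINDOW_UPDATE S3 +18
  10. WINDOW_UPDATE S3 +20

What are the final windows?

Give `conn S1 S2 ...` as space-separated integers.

Op 1: conn=44 S1=21 S2=21 S3=21 blocked=[]
Op 2: conn=34 S1=21 S2=11 S3=21 blocked=[]
Op 3: conn=24 S1=21 S2=1 S3=21 blocked=[]
Op 4: conn=24 S1=21 S2=22 S3=21 blocked=[]
Op 5: conn=24 S1=21 S2=22 S3=33 blocked=[]
Op 6: conn=12 S1=21 S2=10 S3=33 blocked=[]
Op 7: conn=-5 S1=21 S2=10 S3=16 blocked=[1, 2, 3]
Op 8: conn=16 S1=21 S2=10 S3=16 blocked=[]
Op 9: conn=16 S1=21 S2=10 S3=34 blocked=[]
Op 10: conn=16 S1=21 S2=10 S3=54 blocked=[]

Answer: 16 21 10 54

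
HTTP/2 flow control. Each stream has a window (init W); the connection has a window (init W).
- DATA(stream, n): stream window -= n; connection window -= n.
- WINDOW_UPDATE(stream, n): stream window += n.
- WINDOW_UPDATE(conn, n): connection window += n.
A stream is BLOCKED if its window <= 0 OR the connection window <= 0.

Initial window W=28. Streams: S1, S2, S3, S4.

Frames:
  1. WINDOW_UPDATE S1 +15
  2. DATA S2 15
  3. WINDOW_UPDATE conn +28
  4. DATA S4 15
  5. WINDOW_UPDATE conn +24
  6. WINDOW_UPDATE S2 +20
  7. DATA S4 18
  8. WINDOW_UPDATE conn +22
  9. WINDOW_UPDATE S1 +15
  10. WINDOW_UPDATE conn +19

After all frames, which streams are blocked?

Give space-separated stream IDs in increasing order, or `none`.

Answer: S4

Derivation:
Op 1: conn=28 S1=43 S2=28 S3=28 S4=28 blocked=[]
Op 2: conn=13 S1=43 S2=13 S3=28 S4=28 blocked=[]
Op 3: conn=41 S1=43 S2=13 S3=28 S4=28 blocked=[]
Op 4: conn=26 S1=43 S2=13 S3=28 S4=13 blocked=[]
Op 5: conn=50 S1=43 S2=13 S3=28 S4=13 blocked=[]
Op 6: conn=50 S1=43 S2=33 S3=28 S4=13 blocked=[]
Op 7: conn=32 S1=43 S2=33 S3=28 S4=-5 blocked=[4]
Op 8: conn=54 S1=43 S2=33 S3=28 S4=-5 blocked=[4]
Op 9: conn=54 S1=58 S2=33 S3=28 S4=-5 blocked=[4]
Op 10: conn=73 S1=58 S2=33 S3=28 S4=-5 blocked=[4]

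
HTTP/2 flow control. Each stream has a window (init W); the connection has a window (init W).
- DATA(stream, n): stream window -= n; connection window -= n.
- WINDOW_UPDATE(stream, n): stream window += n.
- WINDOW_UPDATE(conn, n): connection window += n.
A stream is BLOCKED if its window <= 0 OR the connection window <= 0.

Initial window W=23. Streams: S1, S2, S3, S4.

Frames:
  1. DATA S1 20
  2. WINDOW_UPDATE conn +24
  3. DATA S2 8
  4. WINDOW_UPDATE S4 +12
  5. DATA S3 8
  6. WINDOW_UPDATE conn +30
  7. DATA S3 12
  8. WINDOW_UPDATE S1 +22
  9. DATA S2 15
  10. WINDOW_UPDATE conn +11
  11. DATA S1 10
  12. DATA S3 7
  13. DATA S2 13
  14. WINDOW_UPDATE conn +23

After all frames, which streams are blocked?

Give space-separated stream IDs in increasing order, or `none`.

Answer: S2 S3

Derivation:
Op 1: conn=3 S1=3 S2=23 S3=23 S4=23 blocked=[]
Op 2: conn=27 S1=3 S2=23 S3=23 S4=23 blocked=[]
Op 3: conn=19 S1=3 S2=15 S3=23 S4=23 blocked=[]
Op 4: conn=19 S1=3 S2=15 S3=23 S4=35 blocked=[]
Op 5: conn=11 S1=3 S2=15 S3=15 S4=35 blocked=[]
Op 6: conn=41 S1=3 S2=15 S3=15 S4=35 blocked=[]
Op 7: conn=29 S1=3 S2=15 S3=3 S4=35 blocked=[]
Op 8: conn=29 S1=25 S2=15 S3=3 S4=35 blocked=[]
Op 9: conn=14 S1=25 S2=0 S3=3 S4=35 blocked=[2]
Op 10: conn=25 S1=25 S2=0 S3=3 S4=35 blocked=[2]
Op 11: conn=15 S1=15 S2=0 S3=3 S4=35 blocked=[2]
Op 12: conn=8 S1=15 S2=0 S3=-4 S4=35 blocked=[2, 3]
Op 13: conn=-5 S1=15 S2=-13 S3=-4 S4=35 blocked=[1, 2, 3, 4]
Op 14: conn=18 S1=15 S2=-13 S3=-4 S4=35 blocked=[2, 3]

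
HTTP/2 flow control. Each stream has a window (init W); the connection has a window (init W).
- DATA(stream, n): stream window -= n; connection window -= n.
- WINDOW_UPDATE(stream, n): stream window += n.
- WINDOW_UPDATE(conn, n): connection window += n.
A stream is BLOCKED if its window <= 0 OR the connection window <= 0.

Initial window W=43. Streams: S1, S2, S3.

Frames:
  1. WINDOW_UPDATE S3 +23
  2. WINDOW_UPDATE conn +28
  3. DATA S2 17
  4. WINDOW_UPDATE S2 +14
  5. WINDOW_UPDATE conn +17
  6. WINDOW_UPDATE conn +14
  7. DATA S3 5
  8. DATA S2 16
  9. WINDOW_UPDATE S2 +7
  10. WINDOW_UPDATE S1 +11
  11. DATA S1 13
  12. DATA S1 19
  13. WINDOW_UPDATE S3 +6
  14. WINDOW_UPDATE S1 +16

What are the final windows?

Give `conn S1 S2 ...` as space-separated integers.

Op 1: conn=43 S1=43 S2=43 S3=66 blocked=[]
Op 2: conn=71 S1=43 S2=43 S3=66 blocked=[]
Op 3: conn=54 S1=43 S2=26 S3=66 blocked=[]
Op 4: conn=54 S1=43 S2=40 S3=66 blocked=[]
Op 5: conn=71 S1=43 S2=40 S3=66 blocked=[]
Op 6: conn=85 S1=43 S2=40 S3=66 blocked=[]
Op 7: conn=80 S1=43 S2=40 S3=61 blocked=[]
Op 8: conn=64 S1=43 S2=24 S3=61 blocked=[]
Op 9: conn=64 S1=43 S2=31 S3=61 blocked=[]
Op 10: conn=64 S1=54 S2=31 S3=61 blocked=[]
Op 11: conn=51 S1=41 S2=31 S3=61 blocked=[]
Op 12: conn=32 S1=22 S2=31 S3=61 blocked=[]
Op 13: conn=32 S1=22 S2=31 S3=67 blocked=[]
Op 14: conn=32 S1=38 S2=31 S3=67 blocked=[]

Answer: 32 38 31 67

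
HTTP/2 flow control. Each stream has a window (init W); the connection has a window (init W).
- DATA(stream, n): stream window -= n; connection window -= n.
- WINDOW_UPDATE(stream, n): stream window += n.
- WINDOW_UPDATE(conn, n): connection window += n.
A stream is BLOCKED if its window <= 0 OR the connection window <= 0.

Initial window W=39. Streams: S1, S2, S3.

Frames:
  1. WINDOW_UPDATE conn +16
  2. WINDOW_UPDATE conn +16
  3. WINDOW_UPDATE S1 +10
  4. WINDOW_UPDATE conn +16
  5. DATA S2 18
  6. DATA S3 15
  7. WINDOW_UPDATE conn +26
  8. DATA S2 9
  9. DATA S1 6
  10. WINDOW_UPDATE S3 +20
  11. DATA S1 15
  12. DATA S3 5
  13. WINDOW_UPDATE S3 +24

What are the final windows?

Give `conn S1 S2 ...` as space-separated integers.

Answer: 45 28 12 63

Derivation:
Op 1: conn=55 S1=39 S2=39 S3=39 blocked=[]
Op 2: conn=71 S1=39 S2=39 S3=39 blocked=[]
Op 3: conn=71 S1=49 S2=39 S3=39 blocked=[]
Op 4: conn=87 S1=49 S2=39 S3=39 blocked=[]
Op 5: conn=69 S1=49 S2=21 S3=39 blocked=[]
Op 6: conn=54 S1=49 S2=21 S3=24 blocked=[]
Op 7: conn=80 S1=49 S2=21 S3=24 blocked=[]
Op 8: conn=71 S1=49 S2=12 S3=24 blocked=[]
Op 9: conn=65 S1=43 S2=12 S3=24 blocked=[]
Op 10: conn=65 S1=43 S2=12 S3=44 blocked=[]
Op 11: conn=50 S1=28 S2=12 S3=44 blocked=[]
Op 12: conn=45 S1=28 S2=12 S3=39 blocked=[]
Op 13: conn=45 S1=28 S2=12 S3=63 blocked=[]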